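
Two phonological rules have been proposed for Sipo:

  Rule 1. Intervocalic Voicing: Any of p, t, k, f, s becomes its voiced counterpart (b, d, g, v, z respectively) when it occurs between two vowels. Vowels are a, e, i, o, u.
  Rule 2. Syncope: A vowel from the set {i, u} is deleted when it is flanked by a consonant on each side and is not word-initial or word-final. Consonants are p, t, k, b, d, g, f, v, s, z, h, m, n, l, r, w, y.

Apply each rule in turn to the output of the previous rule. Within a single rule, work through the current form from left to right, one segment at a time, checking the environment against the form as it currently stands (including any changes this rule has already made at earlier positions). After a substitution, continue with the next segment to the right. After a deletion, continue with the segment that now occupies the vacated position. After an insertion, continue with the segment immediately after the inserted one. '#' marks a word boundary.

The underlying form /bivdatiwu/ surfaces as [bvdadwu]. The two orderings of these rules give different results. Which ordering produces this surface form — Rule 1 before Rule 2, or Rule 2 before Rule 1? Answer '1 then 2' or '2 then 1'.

Order 1 then 2:
  1 Intervocalic Voicing: [bivdatiwu] → [bivdadiwu]
  2 Syncope: [bivdadiwu] → [bvdadwu]
  result: [bvdadwu]
Order 2 then 1:
  2 Syncope: [bivdatiwu] → [bvdatwu]
  1 Intervocalic Voicing: no change — [bvdatwu]
  result: [bvdatwu]

1 then 2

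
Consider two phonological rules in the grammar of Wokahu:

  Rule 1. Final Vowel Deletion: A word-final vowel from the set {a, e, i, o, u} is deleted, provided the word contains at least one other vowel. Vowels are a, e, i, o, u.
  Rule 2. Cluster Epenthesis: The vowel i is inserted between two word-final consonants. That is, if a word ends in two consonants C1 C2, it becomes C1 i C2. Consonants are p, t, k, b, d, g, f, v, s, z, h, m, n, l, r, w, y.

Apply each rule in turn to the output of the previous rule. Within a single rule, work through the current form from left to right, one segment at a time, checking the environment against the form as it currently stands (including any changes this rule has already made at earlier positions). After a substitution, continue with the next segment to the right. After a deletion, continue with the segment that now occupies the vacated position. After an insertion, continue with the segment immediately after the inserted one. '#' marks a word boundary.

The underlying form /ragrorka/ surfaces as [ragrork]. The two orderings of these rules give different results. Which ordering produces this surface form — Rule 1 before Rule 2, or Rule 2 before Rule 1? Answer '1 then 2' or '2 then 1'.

2 then 1

Order 1 then 2:
  1 Final Vowel Deletion: [ragrorka] → [ragrork]
  2 Cluster Epenthesis: [ragrork] → [ragrorik]
  result: [ragrorik]
Order 2 then 1:
  2 Cluster Epenthesis: no change — [ragrorka]
  1 Final Vowel Deletion: [ragrorka] → [ragrork]
  result: [ragrork]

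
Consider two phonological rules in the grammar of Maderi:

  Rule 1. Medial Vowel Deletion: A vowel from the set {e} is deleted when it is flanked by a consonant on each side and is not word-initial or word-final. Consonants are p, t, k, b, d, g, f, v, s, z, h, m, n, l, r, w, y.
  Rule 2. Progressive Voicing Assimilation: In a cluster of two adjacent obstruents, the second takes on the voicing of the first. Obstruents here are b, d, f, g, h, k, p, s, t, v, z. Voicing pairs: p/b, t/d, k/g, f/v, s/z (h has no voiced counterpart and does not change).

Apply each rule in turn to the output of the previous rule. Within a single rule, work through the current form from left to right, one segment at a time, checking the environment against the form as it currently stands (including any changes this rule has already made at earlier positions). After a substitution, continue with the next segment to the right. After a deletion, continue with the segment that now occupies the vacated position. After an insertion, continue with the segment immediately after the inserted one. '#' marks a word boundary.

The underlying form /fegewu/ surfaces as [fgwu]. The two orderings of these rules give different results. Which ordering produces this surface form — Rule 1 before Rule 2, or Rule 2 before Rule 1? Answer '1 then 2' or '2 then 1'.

Order 1 then 2:
  1 Medial Vowel Deletion: [fegewu] → [fgwu]
  2 Progressive Voicing Assimilation: [fgwu] → [fkwu]
  result: [fkwu]
Order 2 then 1:
  2 Progressive Voicing Assimilation: no change — [fegewu]
  1 Medial Vowel Deletion: [fegewu] → [fgwu]
  result: [fgwu]

2 then 1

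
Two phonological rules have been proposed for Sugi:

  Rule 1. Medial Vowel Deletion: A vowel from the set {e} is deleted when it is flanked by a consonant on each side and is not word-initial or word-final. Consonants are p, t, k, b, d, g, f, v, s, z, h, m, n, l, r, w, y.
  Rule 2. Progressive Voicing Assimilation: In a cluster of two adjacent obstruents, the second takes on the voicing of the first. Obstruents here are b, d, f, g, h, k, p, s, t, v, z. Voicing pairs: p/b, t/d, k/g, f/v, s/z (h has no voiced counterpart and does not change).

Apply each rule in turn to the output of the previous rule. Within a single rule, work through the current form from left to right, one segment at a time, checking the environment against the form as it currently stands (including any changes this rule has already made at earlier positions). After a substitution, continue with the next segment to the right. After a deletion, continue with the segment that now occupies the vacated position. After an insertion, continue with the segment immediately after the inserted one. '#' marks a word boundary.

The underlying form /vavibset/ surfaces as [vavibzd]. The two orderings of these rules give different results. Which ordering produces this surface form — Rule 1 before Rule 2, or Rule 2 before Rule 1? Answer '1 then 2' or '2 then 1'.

1 then 2

Order 1 then 2:
  1 Medial Vowel Deletion: [vavibset] → [vavibst]
  2 Progressive Voicing Assimilation: [vavibst] → [vavibzd]
  result: [vavibzd]
Order 2 then 1:
  2 Progressive Voicing Assimilation: [vavibset] → [vavibzet]
  1 Medial Vowel Deletion: [vavibzet] → [vavibzt]
  result: [vavibzt]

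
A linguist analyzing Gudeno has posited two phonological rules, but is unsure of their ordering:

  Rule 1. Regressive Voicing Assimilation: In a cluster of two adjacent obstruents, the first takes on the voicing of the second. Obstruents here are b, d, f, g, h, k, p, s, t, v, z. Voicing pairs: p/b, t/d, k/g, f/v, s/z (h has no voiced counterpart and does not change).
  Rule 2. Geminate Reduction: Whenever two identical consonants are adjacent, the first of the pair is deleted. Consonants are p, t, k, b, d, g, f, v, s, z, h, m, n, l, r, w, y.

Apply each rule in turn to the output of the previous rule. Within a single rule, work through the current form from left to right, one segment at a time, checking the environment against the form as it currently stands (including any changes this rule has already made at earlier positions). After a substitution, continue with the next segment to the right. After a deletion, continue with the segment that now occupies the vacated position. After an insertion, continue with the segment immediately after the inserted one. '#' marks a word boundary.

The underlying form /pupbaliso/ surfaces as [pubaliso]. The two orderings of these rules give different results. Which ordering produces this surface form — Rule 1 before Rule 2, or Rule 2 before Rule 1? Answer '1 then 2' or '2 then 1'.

Order 1 then 2:
  1 Regressive Voicing Assimilation: [pupbaliso] → [pubbaliso]
  2 Geminate Reduction: [pubbaliso] → [pubaliso]
  result: [pubaliso]
Order 2 then 1:
  2 Geminate Reduction: no change — [pupbaliso]
  1 Regressive Voicing Assimilation: [pupbaliso] → [pubbaliso]
  result: [pubbaliso]

1 then 2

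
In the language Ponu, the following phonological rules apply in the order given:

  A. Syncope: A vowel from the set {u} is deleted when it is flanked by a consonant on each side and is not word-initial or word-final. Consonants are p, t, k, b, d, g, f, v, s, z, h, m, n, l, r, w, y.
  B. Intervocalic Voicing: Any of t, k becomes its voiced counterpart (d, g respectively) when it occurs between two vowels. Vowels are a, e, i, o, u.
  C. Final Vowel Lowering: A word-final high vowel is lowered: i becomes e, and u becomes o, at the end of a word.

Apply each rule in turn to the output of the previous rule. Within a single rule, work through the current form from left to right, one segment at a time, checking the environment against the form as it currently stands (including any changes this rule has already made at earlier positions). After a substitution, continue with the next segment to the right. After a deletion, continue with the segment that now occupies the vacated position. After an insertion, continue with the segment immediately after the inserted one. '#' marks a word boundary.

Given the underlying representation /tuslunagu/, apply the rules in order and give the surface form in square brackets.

A Syncope: [tuslunagu] → [tslnagu]
B Intervocalic Voicing: no change — [tslnagu]
C Final Vowel Lowering: [tslnagu] → [tslnago]

[tslnago]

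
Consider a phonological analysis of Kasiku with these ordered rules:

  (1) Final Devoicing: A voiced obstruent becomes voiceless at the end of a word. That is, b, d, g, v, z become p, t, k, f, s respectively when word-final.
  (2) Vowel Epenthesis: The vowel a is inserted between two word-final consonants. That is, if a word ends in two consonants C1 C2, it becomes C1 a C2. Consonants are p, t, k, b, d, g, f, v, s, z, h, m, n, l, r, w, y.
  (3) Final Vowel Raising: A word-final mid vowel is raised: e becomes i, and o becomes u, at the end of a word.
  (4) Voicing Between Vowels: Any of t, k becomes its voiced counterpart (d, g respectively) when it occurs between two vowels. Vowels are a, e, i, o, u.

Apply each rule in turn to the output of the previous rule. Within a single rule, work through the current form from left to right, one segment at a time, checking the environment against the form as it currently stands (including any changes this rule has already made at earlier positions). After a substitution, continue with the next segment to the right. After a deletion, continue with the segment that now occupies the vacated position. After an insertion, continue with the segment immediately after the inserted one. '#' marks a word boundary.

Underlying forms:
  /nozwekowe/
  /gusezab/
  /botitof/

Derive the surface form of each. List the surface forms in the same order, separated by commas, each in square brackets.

/nozwekowe/:
  (1) Final Devoicing: no change — [nozwekowe]
  (2) Vowel Epenthesis: no change — [nozwekowe]
  (3) Final Vowel Raising: [nozwekowe] → [nozwekowi]
  (4) Voicing Between Vowels: [nozwekowi] → [nozwegowi]
/gusezab/:
  (1) Final Devoicing: [gusezab] → [gusezap]
  (2) Vowel Epenthesis: no change — [gusezap]
  (3) Final Vowel Raising: no change — [gusezap]
  (4) Voicing Between Vowels: no change — [gusezap]
/botitof/:
  (1) Final Devoicing: no change — [botitof]
  (2) Vowel Epenthesis: no change — [botitof]
  (3) Final Vowel Raising: no change — [botitof]
  (4) Voicing Between Vowels: [botitof] → [bodidof]

[nozwegowi], [gusezap], [bodidof]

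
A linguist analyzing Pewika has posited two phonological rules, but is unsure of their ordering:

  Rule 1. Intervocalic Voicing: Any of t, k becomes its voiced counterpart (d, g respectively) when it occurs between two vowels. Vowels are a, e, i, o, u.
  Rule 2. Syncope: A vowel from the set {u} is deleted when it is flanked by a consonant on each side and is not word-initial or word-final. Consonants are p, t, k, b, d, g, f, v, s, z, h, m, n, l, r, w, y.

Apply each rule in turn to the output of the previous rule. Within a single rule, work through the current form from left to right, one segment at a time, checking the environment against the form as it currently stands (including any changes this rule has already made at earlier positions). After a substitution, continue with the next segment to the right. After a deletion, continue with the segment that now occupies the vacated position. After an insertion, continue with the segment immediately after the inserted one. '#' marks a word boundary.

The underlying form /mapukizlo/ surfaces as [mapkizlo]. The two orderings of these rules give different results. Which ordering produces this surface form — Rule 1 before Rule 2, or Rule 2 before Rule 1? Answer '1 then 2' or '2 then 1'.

2 then 1

Order 1 then 2:
  1 Intervocalic Voicing: [mapukizlo] → [mapugizlo]
  2 Syncope: [mapugizlo] → [mapgizlo]
  result: [mapgizlo]
Order 2 then 1:
  2 Syncope: [mapukizlo] → [mapkizlo]
  1 Intervocalic Voicing: no change — [mapkizlo]
  result: [mapkizlo]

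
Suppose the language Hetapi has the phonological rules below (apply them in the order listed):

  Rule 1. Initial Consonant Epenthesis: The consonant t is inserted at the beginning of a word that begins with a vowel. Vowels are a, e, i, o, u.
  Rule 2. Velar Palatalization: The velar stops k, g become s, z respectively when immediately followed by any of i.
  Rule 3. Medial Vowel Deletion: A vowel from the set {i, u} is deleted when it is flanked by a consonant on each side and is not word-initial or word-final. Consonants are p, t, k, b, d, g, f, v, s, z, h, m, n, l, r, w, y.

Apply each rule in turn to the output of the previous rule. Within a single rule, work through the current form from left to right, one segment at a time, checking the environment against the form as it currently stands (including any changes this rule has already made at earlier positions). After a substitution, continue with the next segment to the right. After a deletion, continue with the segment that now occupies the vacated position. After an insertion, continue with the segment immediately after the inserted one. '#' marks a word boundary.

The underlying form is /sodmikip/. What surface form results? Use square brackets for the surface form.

Rule 1 Initial Consonant Epenthesis: no change — [sodmikip]
Rule 2 Velar Palatalization: [sodmikip] → [sodmisip]
Rule 3 Medial Vowel Deletion: [sodmisip] → [sodmsp]

[sodmsp]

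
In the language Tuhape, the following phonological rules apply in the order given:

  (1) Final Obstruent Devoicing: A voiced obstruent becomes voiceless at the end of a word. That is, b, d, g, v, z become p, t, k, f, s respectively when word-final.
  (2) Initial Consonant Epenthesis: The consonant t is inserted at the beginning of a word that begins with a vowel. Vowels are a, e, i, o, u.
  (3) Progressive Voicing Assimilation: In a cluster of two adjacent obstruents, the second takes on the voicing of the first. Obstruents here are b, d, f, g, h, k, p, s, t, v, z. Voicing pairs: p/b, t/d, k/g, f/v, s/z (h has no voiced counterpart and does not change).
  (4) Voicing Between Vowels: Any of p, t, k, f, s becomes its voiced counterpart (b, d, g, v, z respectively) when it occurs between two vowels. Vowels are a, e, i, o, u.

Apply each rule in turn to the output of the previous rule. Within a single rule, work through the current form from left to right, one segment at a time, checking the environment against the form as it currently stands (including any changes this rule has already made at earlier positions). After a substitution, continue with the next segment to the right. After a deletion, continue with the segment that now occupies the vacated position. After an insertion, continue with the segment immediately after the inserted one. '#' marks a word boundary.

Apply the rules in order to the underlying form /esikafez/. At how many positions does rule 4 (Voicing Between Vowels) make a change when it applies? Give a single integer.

(1) Final Obstruent Devoicing: [esikafez] → [esikafes]
(2) Initial Consonant Epenthesis: [esikafes] → [tesikafes]
(3) Progressive Voicing Assimilation: no change — [tesikafes]
(4) Voicing Between Vowels: [tesikafes] → [tezigaves]
Rule 4 changed 3 position(s).

3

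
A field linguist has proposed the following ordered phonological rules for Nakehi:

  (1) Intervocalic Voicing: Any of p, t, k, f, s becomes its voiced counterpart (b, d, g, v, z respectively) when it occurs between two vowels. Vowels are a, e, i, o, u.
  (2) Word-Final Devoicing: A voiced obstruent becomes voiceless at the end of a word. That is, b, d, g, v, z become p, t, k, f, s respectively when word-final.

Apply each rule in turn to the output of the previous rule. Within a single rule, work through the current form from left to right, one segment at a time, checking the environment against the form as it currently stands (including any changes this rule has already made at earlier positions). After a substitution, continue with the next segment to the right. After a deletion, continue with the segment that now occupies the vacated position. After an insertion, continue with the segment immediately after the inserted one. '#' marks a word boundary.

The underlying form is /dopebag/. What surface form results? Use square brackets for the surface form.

(1) Intervocalic Voicing: [dopebag] → [dobebag]
(2) Word-Final Devoicing: [dobebag] → [dobebak]

[dobebak]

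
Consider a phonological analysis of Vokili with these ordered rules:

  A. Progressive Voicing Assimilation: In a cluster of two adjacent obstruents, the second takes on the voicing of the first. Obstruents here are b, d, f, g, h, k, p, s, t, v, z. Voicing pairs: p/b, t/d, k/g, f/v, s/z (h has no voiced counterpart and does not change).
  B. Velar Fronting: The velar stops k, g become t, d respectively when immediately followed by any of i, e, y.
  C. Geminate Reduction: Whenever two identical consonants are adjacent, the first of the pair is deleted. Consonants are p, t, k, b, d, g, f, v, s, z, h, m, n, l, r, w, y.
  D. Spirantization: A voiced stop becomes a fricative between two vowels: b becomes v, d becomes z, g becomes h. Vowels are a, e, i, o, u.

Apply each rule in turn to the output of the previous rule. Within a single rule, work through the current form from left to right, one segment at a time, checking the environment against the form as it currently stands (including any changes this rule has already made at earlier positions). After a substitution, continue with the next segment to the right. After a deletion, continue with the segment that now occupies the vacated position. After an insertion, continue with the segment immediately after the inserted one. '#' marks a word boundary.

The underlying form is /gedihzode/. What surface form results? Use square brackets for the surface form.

[dezihsoze]

A Progressive Voicing Assimilation: [gedihzode] → [gedihsode]
B Velar Fronting: [gedihsode] → [dedihsode]
C Geminate Reduction: no change — [dedihsode]
D Spirantization: [dedihsode] → [dezihsoze]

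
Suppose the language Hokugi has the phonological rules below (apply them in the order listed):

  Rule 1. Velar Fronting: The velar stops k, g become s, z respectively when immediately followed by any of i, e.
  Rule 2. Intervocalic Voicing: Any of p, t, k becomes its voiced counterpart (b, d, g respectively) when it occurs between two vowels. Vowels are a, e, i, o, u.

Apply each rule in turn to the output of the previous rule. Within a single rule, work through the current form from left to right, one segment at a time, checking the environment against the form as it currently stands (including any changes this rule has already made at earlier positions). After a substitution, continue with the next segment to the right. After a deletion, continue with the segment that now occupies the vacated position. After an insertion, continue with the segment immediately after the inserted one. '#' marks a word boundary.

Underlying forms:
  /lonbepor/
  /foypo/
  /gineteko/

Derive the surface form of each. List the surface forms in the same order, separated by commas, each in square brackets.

/lonbepor/:
  Rule 1 Velar Fronting: no change — [lonbepor]
  Rule 2 Intervocalic Voicing: [lonbepor] → [lonbebor]
/foypo/:
  Rule 1 Velar Fronting: no change — [foypo]
  Rule 2 Intervocalic Voicing: no change — [foypo]
/gineteko/:
  Rule 1 Velar Fronting: [gineteko] → [zineteko]
  Rule 2 Intervocalic Voicing: [zineteko] → [zinedego]

[lonbebor], [foypo], [zinedego]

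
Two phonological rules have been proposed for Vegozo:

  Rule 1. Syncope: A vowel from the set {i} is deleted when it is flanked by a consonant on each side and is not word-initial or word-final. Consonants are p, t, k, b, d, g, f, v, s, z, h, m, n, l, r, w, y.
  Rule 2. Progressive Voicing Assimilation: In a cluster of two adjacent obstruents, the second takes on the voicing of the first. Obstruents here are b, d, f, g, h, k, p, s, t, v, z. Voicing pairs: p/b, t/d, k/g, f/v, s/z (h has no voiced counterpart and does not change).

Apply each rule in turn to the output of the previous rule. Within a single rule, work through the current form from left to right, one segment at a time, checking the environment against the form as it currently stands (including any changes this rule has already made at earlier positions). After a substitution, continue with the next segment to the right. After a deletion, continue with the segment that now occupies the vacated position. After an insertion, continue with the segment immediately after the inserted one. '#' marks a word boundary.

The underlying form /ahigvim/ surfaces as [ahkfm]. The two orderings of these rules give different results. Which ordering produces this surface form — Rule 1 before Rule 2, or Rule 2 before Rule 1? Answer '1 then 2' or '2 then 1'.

Order 1 then 2:
  1 Syncope: [ahigvim] → [ahgvm]
  2 Progressive Voicing Assimilation: [ahgvm] → [ahkfm]
  result: [ahkfm]
Order 2 then 1:
  2 Progressive Voicing Assimilation: no change — [ahigvim]
  1 Syncope: [ahigvim] → [ahgvm]
  result: [ahgvm]

1 then 2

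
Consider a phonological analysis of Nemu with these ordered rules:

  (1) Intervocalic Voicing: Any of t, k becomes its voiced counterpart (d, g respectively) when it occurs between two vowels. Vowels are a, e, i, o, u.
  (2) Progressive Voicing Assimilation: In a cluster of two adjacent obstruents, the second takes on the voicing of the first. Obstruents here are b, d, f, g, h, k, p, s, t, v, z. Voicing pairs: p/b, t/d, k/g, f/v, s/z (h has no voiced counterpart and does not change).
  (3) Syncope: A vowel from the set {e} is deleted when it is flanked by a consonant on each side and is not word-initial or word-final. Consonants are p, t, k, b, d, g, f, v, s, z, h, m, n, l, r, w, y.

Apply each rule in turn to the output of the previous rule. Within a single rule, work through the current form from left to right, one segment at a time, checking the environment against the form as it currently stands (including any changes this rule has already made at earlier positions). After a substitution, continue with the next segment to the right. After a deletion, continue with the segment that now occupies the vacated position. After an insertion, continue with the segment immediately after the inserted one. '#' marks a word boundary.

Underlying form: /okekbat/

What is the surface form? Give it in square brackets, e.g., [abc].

[ogkpat]

(1) Intervocalic Voicing: [okekbat] → [ogekbat]
(2) Progressive Voicing Assimilation: [ogekbat] → [ogekpat]
(3) Syncope: [ogekpat] → [ogkpat]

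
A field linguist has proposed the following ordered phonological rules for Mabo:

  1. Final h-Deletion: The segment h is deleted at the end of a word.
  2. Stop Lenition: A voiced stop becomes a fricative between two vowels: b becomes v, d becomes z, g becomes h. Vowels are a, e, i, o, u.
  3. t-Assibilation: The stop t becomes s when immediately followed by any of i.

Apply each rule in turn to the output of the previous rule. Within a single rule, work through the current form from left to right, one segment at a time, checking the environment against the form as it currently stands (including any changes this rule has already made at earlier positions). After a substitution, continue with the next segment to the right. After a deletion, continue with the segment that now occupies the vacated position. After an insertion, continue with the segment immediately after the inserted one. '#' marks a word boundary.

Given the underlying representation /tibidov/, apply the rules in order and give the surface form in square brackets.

[sivizov]

1 Final h-Deletion: no change — [tibidov]
2 Stop Lenition: [tibidov] → [tivizov]
3 t-Assibilation: [tivizov] → [sivizov]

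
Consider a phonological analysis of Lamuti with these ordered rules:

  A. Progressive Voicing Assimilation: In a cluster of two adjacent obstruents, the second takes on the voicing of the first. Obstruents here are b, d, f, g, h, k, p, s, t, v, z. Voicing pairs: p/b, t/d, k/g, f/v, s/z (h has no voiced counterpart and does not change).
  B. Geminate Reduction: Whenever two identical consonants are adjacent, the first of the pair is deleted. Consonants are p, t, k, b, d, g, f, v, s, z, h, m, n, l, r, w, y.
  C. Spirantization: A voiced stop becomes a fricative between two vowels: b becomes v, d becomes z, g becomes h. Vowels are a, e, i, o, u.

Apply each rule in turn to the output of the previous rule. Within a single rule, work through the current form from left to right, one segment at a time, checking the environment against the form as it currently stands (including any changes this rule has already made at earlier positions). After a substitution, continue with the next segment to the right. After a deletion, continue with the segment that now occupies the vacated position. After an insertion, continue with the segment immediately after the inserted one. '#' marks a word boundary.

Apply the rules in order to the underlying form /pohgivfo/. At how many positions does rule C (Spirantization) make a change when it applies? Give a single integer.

A Progressive Voicing Assimilation: [pohgivfo] → [pohkivvo]
B Geminate Reduction: [pohkivvo] → [pohkivo]
C Spirantization: no change — [pohkivo]
Rule C changed 0 position(s).

0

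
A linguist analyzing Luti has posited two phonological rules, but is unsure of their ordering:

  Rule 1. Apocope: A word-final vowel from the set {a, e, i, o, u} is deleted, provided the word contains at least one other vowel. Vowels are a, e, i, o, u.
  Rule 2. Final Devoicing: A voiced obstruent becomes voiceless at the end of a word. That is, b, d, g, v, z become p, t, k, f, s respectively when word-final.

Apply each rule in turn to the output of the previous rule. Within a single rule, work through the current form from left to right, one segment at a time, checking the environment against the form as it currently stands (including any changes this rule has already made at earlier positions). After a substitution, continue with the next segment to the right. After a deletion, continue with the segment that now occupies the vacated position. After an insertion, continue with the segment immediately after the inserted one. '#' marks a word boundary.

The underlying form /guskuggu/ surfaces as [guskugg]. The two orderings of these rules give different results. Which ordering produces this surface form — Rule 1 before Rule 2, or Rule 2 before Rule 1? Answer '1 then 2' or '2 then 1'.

2 then 1

Order 1 then 2:
  1 Apocope: [guskuggu] → [guskugg]
  2 Final Devoicing: [guskugg] → [guskugk]
  result: [guskugk]
Order 2 then 1:
  2 Final Devoicing: no change — [guskuggu]
  1 Apocope: [guskuggu] → [guskugg]
  result: [guskugg]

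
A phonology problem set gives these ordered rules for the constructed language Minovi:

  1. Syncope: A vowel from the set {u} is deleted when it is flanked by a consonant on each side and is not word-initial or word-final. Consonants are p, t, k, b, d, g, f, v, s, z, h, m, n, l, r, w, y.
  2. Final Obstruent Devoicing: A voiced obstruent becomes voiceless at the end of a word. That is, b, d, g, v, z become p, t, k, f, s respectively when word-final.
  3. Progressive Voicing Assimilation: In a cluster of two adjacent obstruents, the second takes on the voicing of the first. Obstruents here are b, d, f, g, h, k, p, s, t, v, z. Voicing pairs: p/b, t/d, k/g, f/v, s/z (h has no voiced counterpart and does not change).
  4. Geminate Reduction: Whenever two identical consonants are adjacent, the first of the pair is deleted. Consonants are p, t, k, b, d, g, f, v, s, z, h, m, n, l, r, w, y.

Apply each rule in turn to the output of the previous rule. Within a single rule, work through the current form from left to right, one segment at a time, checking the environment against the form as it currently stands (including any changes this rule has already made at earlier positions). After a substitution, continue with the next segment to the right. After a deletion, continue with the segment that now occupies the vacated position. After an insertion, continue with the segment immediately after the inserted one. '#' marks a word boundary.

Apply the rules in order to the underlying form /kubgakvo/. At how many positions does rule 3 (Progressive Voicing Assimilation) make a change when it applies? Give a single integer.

3

1 Syncope: [kubgakvo] → [kbgakvo]
2 Final Obstruent Devoicing: no change — [kbgakvo]
3 Progressive Voicing Assimilation: [kbgakvo] → [kpkakfo]
4 Geminate Reduction: no change — [kpkakfo]
Rule 3 changed 3 position(s).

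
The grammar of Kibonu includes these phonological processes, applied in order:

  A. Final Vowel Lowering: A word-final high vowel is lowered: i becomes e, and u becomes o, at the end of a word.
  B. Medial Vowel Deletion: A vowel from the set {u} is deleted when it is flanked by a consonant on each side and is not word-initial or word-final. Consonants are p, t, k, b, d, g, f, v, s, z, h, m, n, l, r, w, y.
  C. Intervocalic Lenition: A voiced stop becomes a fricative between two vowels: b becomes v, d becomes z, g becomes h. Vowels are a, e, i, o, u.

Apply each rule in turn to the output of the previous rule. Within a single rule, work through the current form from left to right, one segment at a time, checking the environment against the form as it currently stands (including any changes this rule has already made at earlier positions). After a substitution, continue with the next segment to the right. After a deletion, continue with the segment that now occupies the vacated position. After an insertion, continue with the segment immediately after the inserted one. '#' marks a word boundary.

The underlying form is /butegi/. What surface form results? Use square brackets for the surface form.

A Final Vowel Lowering: [butegi] → [butege]
B Medial Vowel Deletion: [butege] → [btege]
C Intervocalic Lenition: [btege] → [btehe]

[btehe]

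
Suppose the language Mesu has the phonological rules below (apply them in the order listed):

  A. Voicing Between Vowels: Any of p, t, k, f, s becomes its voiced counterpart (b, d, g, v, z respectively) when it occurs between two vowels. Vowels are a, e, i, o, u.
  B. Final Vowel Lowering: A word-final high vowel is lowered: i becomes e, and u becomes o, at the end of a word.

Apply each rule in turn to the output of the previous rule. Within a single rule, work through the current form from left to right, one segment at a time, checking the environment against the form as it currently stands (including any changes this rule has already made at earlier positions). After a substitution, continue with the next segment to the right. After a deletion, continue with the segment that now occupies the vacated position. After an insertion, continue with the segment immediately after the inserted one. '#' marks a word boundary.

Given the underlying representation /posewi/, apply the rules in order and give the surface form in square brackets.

[pozewe]

A Voicing Between Vowels: [posewi] → [pozewi]
B Final Vowel Lowering: [pozewi] → [pozewe]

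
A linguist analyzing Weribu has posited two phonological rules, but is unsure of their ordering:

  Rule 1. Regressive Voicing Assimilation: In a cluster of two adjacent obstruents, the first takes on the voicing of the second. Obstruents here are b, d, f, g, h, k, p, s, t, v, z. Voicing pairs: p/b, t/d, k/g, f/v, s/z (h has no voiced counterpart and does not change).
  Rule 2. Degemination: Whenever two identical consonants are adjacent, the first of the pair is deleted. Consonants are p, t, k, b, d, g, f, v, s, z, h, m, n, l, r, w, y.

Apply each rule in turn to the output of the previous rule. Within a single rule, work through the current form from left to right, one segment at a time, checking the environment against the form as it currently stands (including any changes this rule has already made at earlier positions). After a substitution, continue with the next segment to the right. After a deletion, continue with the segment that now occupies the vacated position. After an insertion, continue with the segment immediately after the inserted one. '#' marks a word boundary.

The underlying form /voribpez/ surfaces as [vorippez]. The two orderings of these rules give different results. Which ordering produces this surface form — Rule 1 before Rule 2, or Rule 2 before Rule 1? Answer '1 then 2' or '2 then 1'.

Order 1 then 2:
  1 Regressive Voicing Assimilation: [voribpez] → [vorippez]
  2 Degemination: [vorippez] → [voripez]
  result: [voripez]
Order 2 then 1:
  2 Degemination: no change — [voribpez]
  1 Regressive Voicing Assimilation: [voribpez] → [vorippez]
  result: [vorippez]

2 then 1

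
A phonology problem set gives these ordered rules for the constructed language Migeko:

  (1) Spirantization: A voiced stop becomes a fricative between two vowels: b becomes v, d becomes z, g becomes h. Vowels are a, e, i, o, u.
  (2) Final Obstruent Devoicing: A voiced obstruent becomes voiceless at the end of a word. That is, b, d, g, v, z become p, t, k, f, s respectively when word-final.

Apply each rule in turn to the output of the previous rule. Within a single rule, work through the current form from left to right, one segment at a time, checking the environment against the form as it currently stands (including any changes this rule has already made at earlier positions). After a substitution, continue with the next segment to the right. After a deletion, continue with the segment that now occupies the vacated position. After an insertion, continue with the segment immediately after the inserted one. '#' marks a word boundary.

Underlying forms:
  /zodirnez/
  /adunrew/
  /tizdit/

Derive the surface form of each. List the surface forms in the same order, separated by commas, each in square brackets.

/zodirnez/:
  (1) Spirantization: [zodirnez] → [zozirnez]
  (2) Final Obstruent Devoicing: [zozirnez] → [zozirnes]
/adunrew/:
  (1) Spirantization: [adunrew] → [azunrew]
  (2) Final Obstruent Devoicing: no change — [azunrew]
/tizdit/:
  (1) Spirantization: no change — [tizdit]
  (2) Final Obstruent Devoicing: no change — [tizdit]

[zozirnes], [azunrew], [tizdit]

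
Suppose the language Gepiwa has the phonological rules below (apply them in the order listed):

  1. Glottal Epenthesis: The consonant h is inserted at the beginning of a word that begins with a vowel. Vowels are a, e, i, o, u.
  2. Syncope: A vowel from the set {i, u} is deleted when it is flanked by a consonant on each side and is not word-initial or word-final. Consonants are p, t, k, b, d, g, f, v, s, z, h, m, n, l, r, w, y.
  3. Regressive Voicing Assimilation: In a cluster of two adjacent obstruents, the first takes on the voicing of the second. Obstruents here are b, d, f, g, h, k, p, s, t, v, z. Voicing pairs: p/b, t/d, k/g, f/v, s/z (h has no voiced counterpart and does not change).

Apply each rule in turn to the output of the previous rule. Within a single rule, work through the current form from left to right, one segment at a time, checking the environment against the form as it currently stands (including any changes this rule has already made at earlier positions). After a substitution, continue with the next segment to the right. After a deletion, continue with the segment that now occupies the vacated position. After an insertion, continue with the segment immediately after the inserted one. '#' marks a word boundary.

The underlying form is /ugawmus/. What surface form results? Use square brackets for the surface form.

1 Glottal Epenthesis: [ugawmus] → [hugawmus]
2 Syncope: [hugawmus] → [hgawms]
3 Regressive Voicing Assimilation: no change — [hgawms]

[hgawms]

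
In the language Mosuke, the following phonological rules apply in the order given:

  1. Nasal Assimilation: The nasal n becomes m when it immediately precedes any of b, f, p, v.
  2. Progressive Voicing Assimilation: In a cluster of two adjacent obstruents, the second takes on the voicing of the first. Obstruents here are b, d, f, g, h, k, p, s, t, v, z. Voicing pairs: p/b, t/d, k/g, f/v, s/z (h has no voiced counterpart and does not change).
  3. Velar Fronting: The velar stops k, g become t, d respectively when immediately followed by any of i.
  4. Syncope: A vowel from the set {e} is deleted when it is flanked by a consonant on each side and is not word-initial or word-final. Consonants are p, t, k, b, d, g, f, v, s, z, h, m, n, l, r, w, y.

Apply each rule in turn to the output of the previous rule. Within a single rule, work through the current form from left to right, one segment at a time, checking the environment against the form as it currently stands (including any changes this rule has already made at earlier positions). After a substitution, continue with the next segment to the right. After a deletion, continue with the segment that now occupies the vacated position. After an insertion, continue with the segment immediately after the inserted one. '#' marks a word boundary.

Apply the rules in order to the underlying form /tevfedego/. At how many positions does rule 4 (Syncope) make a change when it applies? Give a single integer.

3

1 Nasal Assimilation: no change — [tevfedego]
2 Progressive Voicing Assimilation: [tevfedego] → [tevvedego]
3 Velar Fronting: no change — [tevvedego]
4 Syncope: [tevvedego] → [tvvdgo]
Rule 4 changed 3 position(s).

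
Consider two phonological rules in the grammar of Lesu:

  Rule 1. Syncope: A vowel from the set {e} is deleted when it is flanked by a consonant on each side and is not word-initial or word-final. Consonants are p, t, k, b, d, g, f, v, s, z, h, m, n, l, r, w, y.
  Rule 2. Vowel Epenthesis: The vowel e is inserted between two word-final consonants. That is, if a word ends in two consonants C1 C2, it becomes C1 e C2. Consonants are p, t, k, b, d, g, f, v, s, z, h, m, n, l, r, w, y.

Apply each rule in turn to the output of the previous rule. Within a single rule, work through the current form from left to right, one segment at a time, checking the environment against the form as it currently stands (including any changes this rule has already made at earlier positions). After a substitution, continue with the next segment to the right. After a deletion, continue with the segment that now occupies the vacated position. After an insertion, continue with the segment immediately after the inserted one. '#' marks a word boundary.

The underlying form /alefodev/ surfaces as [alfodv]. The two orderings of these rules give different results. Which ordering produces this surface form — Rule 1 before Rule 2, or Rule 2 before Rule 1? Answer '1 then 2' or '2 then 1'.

2 then 1

Order 1 then 2:
  1 Syncope: [alefodev] → [alfodv]
  2 Vowel Epenthesis: [alfodv] → [alfodev]
  result: [alfodev]
Order 2 then 1:
  2 Vowel Epenthesis: no change — [alefodev]
  1 Syncope: [alefodev] → [alfodv]
  result: [alfodv]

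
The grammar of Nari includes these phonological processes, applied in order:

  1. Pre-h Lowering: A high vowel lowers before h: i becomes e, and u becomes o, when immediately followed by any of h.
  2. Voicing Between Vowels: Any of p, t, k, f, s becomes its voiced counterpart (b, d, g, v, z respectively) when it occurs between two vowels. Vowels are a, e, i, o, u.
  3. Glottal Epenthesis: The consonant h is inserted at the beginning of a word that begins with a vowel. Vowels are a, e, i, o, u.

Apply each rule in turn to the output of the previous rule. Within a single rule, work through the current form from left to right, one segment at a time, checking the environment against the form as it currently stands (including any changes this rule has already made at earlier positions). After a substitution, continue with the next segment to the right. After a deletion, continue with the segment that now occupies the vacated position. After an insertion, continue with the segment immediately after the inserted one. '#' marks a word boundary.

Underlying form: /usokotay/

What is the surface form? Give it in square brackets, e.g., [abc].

1 Pre-h Lowering: no change — [usokotay]
2 Voicing Between Vowels: [usokotay] → [uzogoday]
3 Glottal Epenthesis: [uzogoday] → [huzogoday]

[huzogoday]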